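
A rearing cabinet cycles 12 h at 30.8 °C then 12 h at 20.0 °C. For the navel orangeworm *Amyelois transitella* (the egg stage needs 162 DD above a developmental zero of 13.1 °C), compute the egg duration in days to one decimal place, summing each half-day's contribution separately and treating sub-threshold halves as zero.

13.2 days

Day half: max(0, 30.8 − 13.1) × 0.5 = 17.7 × 0.5 = 8.85 DD.
Night half: max(0, 20.0 − 13.1) × 0.5 = 6.9 × 0.5 = 3.45 DD.
Per 24 h: 12.30 DD/day.
Duration = 162 / 12.30 = 13.171 ≈ 13.2 days.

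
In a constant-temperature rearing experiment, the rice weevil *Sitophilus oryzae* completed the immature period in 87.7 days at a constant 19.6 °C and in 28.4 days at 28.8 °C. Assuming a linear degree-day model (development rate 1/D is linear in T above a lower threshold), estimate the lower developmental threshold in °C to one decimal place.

15.2 °C

Equal thermal constants: D₁(T₁ − T_b) = D₂(T₂ − T_b).
87.7·(19.6 − T_b) = 28.4·(28.8 − T_b)
T_b = (87.7·19.6 − 28.4·28.8) / (87.7 − 28.4) = 901.00 / 59.3 = 15.194 °C ≈ 15.2 °C.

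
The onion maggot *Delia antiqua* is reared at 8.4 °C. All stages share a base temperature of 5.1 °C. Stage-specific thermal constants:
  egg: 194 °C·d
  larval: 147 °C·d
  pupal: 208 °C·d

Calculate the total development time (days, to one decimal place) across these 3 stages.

166.4 days

Daily accumulation at 8.4 °C = 8.4 − 5.1 = 3.3 DD/day.
Total K = 194 + 147 + 208 = 549 DD.
Total duration = 549 / 3.3 = 166.364 ≈ 166.4 days.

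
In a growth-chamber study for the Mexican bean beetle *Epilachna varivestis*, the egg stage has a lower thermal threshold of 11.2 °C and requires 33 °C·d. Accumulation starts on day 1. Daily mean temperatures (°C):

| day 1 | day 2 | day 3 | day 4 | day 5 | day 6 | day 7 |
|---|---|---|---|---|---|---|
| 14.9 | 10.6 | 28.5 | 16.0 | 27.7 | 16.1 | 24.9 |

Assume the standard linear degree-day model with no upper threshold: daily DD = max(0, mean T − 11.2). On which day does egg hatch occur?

day 5

Daily DD above 11.2 °C: 3.7, 0.0, 17.3, 4.8, 16.5, 4.9, 13.7.
Cumulative: 3.7, 3.7, 21.0, 25.8, 42.3, 47.2, 60.9.
The total first reaches 33 DD on day 5.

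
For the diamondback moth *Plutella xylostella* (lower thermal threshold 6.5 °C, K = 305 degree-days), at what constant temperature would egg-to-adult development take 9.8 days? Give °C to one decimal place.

37.6 °C

Required daily accumulation = 305 / 9.8 = 31.122 DD/day.
T = T_base + 31.122 = 6.5 + 31.122 = 37.622 ≈ 37.6 °C.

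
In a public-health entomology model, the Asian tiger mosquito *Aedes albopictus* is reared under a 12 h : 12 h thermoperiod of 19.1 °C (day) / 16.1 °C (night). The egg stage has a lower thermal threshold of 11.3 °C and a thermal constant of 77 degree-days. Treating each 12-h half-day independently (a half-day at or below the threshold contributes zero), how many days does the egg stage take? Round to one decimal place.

Day half: max(0, 19.1 − 11.3) × 0.5 = 7.8 × 0.5 = 3.90 DD.
Night half: max(0, 16.1 − 11.3) × 0.5 = 4.8 × 0.5 = 2.40 DD.
Per 24 h: 6.30 DD/day.
Duration = 77 / 6.30 = 12.222 ≈ 12.2 days.

12.2 days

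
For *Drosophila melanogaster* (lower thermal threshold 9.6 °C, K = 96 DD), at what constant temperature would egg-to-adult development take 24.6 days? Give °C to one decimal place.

Required daily accumulation = 96 / 24.6 = 3.902 DD/day.
T = T_base + 3.902 = 9.6 + 3.902 = 13.502 ≈ 13.5 °C.

13.5 °C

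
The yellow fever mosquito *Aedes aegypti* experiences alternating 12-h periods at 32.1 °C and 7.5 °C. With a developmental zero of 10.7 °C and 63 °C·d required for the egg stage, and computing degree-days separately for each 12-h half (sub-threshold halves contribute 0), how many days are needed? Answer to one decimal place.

Day half: max(0, 32.1 − 10.7) × 0.5 = 21.4 × 0.5 = 10.70 DD.
Night half: max(0, 7.5 − 10.7) × 0.5 = 0.0 × 0.5 = 0.00 DD.
Per 24 h: 10.70 DD/day.
Duration = 63 / 10.70 = 5.888 ≈ 5.9 days.

5.9 days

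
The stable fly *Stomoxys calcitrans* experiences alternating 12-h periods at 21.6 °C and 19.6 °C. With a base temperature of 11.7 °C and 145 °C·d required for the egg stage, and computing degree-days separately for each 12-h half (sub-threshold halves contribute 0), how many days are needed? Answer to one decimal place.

Day half: max(0, 21.6 − 11.7) × 0.5 = 9.9 × 0.5 = 4.95 DD.
Night half: max(0, 19.6 − 11.7) × 0.5 = 7.9 × 0.5 = 3.95 DD.
Per 24 h: 8.90 DD/day.
Duration = 145 / 8.90 = 16.292 ≈ 16.3 days.

16.3 days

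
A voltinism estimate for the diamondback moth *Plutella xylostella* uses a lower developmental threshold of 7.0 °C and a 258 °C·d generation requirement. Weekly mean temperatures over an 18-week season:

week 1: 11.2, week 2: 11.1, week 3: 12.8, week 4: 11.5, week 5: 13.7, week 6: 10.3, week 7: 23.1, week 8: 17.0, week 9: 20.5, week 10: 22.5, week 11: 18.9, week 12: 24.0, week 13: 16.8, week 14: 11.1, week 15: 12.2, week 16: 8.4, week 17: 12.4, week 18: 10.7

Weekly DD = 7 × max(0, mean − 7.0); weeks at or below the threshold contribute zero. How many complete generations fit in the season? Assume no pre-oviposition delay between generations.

Weekly DD (7 × max(0, T̄ − 7.0)): 29.4, 28.7, 40.6, 31.5, 46.9, 23.1, 112.7, 70.0, 94.5, 108.5, 83.3, 119.0, 68.6, 28.7, 36.4, 9.8, 37.8, 25.9.
Season total = 995.4 DD.
Complete generations = ⌊995.4 / 258⌋ = 3.

3 generations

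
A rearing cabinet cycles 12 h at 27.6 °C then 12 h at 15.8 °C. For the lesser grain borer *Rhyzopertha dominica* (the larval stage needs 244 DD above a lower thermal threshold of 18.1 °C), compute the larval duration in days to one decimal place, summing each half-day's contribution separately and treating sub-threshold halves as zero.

51.4 days

Day half: max(0, 27.6 − 18.1) × 0.5 = 9.5 × 0.5 = 4.75 DD.
Night half: max(0, 15.8 − 18.1) × 0.5 = 0.0 × 0.5 = 0.00 DD.
Per 24 h: 4.75 DD/day.
Duration = 244 / 4.75 = 51.368 ≈ 51.4 days.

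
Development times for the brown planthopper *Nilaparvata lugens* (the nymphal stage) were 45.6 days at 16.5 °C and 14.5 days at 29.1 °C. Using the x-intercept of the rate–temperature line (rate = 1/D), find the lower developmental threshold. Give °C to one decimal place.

Equal thermal constants: D₁(T₁ − T_b) = D₂(T₂ − T_b).
45.6·(16.5 − T_b) = 14.5·(29.1 − T_b)
T_b = (45.6·16.5 − 14.5·29.1) / (45.6 − 14.5) = 330.45 / 31.1 = 10.625 °C ≈ 10.6 °C.

10.6 °C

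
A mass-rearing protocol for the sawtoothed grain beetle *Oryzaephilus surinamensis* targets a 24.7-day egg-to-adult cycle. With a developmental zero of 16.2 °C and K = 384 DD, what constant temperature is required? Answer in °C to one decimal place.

31.7 °C

Required daily accumulation = 384 / 24.7 = 15.547 DD/day.
T = T_base + 15.547 = 16.2 + 15.547 = 31.747 ≈ 31.7 °C.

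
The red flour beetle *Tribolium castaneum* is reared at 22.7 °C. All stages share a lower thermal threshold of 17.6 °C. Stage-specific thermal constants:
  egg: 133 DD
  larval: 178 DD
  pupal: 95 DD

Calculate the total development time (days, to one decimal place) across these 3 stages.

79.6 days

Daily accumulation at 22.7 °C = 22.7 − 17.6 = 5.1 DD/day.
Total K = 133 + 178 + 95 = 406 DD.
Total duration = 406 / 5.1 = 79.608 ≈ 79.6 days.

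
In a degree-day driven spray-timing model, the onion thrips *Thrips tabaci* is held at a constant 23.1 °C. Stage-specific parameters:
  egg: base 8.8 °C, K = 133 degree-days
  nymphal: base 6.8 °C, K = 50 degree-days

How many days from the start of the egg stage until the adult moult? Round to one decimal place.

12.4 days

egg: 133 / (23.1 − 8.8) = 133 / 14.3 = 9.301 d.
nymphal: 50 / (23.1 − 6.8) = 50 / 16.3 = 3.067 d.
Sum = 12.368 ≈ 12.4 days.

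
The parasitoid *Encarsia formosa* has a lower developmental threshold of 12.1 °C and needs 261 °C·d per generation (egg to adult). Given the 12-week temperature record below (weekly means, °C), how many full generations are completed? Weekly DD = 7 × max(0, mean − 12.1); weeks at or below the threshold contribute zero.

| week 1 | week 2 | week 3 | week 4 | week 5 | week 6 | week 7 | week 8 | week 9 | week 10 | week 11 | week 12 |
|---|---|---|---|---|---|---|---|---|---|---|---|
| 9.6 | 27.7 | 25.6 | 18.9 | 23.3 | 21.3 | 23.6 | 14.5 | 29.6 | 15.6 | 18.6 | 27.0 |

Weekly DD (7 × max(0, T̄ − 12.1)): 0.0, 109.2, 94.5, 47.6, 78.4, 64.4, 80.5, 16.8, 122.5, 24.5, 45.5, 104.3.
Season total = 788.2 DD.
Complete generations = ⌊788.2 / 261⌋ = 3.

3 generations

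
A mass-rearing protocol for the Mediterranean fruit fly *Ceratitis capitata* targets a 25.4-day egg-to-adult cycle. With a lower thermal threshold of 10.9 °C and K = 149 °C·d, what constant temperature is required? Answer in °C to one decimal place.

16.8 °C

Required daily accumulation = 149 / 25.4 = 5.866 DD/day.
T = T_base + 5.866 = 10.9 + 5.866 = 16.766 ≈ 16.8 °C.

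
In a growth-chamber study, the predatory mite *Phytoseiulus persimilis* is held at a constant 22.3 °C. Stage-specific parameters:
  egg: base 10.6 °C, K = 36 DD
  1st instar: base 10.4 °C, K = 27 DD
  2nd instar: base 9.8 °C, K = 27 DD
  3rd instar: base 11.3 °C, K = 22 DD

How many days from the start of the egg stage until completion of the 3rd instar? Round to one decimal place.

egg: 36 / (22.3 − 10.6) = 36 / 11.7 = 3.077 d.
1st instar: 27 / (22.3 − 10.4) = 27 / 11.9 = 2.269 d.
2nd instar: 27 / (22.3 − 9.8) = 27 / 12.5 = 2.160 d.
3rd instar: 22 / (22.3 − 11.3) = 22 / 11.0 = 2.000 d.
Sum = 9.506 ≈ 9.5 days.

9.5 days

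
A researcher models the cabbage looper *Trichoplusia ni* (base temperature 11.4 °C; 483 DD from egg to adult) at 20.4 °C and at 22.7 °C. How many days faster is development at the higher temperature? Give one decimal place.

At 20.4 °C: 483 / (20.4 − 11.4) = 483 / 9.0 = 53.667 d.
At 22.7 °C: 483 / (22.7 − 11.4) = 483 / 11.3 = 42.743 d.
Difference = |53.667 − 42.743| = 10.923 ≈ 10.9 days.

10.9 days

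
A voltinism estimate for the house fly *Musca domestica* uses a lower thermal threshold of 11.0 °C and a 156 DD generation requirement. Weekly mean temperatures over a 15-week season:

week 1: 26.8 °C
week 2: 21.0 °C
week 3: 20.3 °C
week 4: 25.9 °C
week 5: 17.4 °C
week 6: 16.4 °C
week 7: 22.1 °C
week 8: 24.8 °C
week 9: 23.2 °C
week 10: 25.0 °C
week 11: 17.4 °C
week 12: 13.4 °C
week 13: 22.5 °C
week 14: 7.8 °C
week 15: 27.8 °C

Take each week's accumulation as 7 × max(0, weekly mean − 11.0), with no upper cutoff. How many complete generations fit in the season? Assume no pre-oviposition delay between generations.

6 generations

Weekly DD (7 × max(0, T̄ − 11.0)): 110.6, 70.0, 65.1, 104.3, 44.8, 37.8, 77.7, 96.6, 85.4, 98.0, 44.8, 16.8, 80.5, 0.0, 117.6.
Season total = 1050.0 DD.
Complete generations = ⌊1050.0 / 156⌋ = 6.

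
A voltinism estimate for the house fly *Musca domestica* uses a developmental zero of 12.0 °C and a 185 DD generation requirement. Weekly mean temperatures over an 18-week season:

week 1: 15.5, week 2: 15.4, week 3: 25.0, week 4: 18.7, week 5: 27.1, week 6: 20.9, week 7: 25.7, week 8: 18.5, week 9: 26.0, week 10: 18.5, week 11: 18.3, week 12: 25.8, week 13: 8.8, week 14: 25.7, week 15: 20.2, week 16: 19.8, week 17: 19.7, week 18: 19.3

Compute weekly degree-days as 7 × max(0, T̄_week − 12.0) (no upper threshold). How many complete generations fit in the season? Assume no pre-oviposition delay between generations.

5 generations

Weekly DD (7 × max(0, T̄ − 12.0)): 24.5, 23.8, 91.0, 46.9, 105.7, 62.3, 95.9, 45.5, 98.0, 45.5, 44.1, 96.6, 0.0, 95.9, 57.4, 54.6, 53.9, 51.1.
Season total = 1092.7 DD.
Complete generations = ⌊1092.7 / 185⌋ = 5.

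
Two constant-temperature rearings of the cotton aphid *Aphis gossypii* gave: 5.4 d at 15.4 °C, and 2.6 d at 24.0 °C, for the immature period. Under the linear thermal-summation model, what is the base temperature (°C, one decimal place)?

Under the model K = D·(T − T_b), so D₁·(T₁ − T_b) = D₂·(T₂ − T_b).
5.4·(15.4 − T_b) = 2.6·(24.0 − T_b)
T_b = (5.4·15.4 − 2.6·24.0) / (5.4 − 2.6) = 20.76 / 2.8 = 7.414 °C ≈ 7.4 °C.

7.4 °C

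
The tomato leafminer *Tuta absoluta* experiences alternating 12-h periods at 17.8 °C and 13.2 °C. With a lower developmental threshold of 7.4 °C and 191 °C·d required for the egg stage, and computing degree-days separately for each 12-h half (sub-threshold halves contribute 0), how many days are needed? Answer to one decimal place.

23.6 days

Day half: max(0, 17.8 − 7.4) × 0.5 = 10.4 × 0.5 = 5.20 DD.
Night half: max(0, 13.2 − 7.4) × 0.5 = 5.8 × 0.5 = 2.90 DD.
Per 24 h: 8.10 DD/day.
Duration = 191 / 8.10 = 23.580 ≈ 23.6 days.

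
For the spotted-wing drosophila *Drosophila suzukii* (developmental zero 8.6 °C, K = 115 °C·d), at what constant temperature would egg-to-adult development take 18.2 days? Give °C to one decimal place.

14.9 °C

Required daily accumulation = 115 / 18.2 = 6.319 DD/day.
T = T_base + 6.319 = 8.6 + 6.319 = 14.919 ≈ 14.9 °C.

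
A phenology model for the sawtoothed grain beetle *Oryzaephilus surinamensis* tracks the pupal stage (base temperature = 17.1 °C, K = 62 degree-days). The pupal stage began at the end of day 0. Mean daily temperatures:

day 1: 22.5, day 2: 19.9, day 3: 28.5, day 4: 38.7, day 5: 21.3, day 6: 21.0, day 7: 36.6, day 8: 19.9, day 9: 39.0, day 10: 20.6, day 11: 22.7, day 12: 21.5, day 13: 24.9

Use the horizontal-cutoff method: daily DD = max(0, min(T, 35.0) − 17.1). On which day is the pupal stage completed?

day 7

Daily DD above 17.1 °C (capped at 17.9): 5.4, 2.8, 11.4, 17.9, 4.2, 3.9, 17.9, 2.8, 17.9, 3.5, 5.6, 4.4, 7.8.
Cumulative: 5.4, 8.2, 19.6, 37.5, 41.7, 45.6, 63.5, 66.3, 84.2, 87.7, 93.3, 97.7, 105.5.
The total first reaches 62 DD on day 7.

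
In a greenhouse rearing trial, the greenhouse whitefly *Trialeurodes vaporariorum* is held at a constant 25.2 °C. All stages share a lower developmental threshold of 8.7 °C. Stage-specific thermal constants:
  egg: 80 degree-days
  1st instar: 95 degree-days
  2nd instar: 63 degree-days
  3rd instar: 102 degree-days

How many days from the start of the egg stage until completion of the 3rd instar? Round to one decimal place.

Daily accumulation at 25.2 °C = 25.2 − 8.7 = 16.5 DD/day.
Total K = 80 + 95 + 63 + 102 = 340 DD.
Total duration = 340 / 16.5 = 20.606 ≈ 20.6 days.

20.6 days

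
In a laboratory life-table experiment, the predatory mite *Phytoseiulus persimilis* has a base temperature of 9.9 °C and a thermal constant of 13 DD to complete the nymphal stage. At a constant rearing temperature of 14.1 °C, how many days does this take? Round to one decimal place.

Daily accumulation = 14.1 − 9.9 = 4.2 DD/day.
Duration = 13 / 4.2 = 3.095 ≈ 3.1 days.

3.1 days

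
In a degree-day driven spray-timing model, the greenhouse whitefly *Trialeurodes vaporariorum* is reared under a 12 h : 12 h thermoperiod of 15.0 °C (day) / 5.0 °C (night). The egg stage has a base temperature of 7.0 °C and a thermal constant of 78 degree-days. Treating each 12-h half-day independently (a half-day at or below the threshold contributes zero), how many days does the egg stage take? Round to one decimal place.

19.5 days

Day half: max(0, 15.0 − 7.0) × 0.5 = 8.0 × 0.5 = 4.00 DD.
Night half: max(0, 5.0 − 7.0) × 0.5 = 0.0 × 0.5 = 0.00 DD.
Per 24 h: 4.00 DD/day.
Duration = 78 / 4.00 = 19.500 ≈ 19.5 days.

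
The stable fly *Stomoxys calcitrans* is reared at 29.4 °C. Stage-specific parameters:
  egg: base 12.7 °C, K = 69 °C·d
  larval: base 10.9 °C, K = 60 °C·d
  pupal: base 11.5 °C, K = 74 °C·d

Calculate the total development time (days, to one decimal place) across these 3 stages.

11.5 days

egg: 69 / (29.4 − 12.7) = 69 / 16.7 = 4.132 d.
larval: 60 / (29.4 − 10.9) = 60 / 18.5 = 3.243 d.
pupal: 74 / (29.4 − 11.5) = 74 / 17.9 = 4.134 d.
Sum = 11.509 ≈ 11.5 days.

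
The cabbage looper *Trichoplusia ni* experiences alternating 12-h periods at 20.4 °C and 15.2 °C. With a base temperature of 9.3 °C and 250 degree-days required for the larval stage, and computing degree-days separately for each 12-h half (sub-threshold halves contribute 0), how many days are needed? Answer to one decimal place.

Day half: max(0, 20.4 − 9.3) × 0.5 = 11.1 × 0.5 = 5.55 DD.
Night half: max(0, 15.2 − 9.3) × 0.5 = 5.9 × 0.5 = 2.95 DD.
Per 24 h: 8.50 DD/day.
Duration = 250 / 8.50 = 29.412 ≈ 29.4 days.

29.4 days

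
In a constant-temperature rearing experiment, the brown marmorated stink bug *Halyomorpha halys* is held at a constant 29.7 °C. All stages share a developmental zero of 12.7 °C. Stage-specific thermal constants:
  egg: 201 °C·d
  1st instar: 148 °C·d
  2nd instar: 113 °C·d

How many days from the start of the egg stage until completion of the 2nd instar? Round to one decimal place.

Daily accumulation at 29.7 °C = 29.7 − 12.7 = 17.0 DD/day.
Total K = 201 + 148 + 113 = 462 DD.
Total duration = 462 / 17.0 = 27.176 ≈ 27.2 days.

27.2 days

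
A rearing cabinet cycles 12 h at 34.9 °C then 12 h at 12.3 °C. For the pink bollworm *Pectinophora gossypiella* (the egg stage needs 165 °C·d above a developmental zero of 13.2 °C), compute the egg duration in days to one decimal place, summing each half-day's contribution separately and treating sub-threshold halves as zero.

15.2 days

Day half: max(0, 34.9 − 13.2) × 0.5 = 21.7 × 0.5 = 10.85 DD.
Night half: max(0, 12.3 − 13.2) × 0.5 = 0.0 × 0.5 = 0.00 DD.
Per 24 h: 10.85 DD/day.
Duration = 165 / 10.85 = 15.207 ≈ 15.2 days.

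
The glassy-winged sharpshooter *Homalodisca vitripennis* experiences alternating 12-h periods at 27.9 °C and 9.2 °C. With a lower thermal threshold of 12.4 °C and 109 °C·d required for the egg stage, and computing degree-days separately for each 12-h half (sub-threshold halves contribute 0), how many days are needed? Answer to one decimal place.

Day half: max(0, 27.9 − 12.4) × 0.5 = 15.5 × 0.5 = 7.75 DD.
Night half: max(0, 9.2 − 12.4) × 0.5 = 0.0 × 0.5 = 0.00 DD.
Per 24 h: 7.75 DD/day.
Duration = 109 / 7.75 = 14.065 ≈ 14.1 days.

14.1 days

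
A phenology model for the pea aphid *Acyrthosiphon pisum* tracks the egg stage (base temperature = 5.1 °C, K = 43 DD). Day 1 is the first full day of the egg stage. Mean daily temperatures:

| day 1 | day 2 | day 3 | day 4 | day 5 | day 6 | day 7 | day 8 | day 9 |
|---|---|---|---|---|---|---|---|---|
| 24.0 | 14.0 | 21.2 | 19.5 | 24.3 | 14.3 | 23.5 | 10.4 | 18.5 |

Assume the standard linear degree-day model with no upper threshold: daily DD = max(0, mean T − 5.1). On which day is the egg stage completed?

day 3

Daily DD above 5.1 °C: 18.9, 8.9, 16.1, 14.4, 19.2, 9.2, 18.4, 5.3, 13.4.
Cumulative: 18.9, 27.8, 43.9, 58.3, 77.5, 86.7, 105.1, 110.4, 123.8.
The total first reaches 43 DD on day 3.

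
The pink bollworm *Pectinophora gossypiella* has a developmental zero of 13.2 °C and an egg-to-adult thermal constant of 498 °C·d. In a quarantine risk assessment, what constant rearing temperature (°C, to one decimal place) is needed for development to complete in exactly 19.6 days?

38.6 °C

Required daily accumulation = 498 / 19.6 = 25.408 DD/day.
T = T_base + 25.408 = 13.2 + 25.408 = 38.608 ≈ 38.6 °C.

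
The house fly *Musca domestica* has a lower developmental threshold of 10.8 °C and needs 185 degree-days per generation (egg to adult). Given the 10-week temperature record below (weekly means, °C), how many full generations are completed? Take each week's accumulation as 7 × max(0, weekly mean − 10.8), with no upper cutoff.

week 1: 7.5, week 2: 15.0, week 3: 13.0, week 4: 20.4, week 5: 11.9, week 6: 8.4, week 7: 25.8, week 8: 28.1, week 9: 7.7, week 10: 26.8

Weekly DD (7 × max(0, T̄ − 10.8)): 0.0, 29.4, 15.4, 67.2, 7.7, 0.0, 105.0, 121.1, 0.0, 112.0.
Season total = 457.8 DD.
Complete generations = ⌊457.8 / 185⌋ = 2.

2 generations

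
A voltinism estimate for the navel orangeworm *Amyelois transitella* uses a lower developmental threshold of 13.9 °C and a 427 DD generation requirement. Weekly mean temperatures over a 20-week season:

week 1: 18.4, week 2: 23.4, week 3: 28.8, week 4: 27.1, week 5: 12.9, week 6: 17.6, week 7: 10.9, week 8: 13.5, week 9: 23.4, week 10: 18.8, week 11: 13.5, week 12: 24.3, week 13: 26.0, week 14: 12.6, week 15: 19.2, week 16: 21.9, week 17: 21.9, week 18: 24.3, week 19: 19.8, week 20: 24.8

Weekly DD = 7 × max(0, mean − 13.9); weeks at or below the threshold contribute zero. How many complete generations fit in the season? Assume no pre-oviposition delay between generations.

2 generations

Weekly DD (7 × max(0, T̄ − 13.9)): 31.5, 66.5, 104.3, 92.4, 0.0, 25.9, 0.0, 0.0, 66.5, 34.3, 0.0, 72.8, 84.7, 0.0, 37.1, 56.0, 56.0, 72.8, 41.3, 76.3.
Season total = 918.4 DD.
Complete generations = ⌊918.4 / 427⌋ = 2.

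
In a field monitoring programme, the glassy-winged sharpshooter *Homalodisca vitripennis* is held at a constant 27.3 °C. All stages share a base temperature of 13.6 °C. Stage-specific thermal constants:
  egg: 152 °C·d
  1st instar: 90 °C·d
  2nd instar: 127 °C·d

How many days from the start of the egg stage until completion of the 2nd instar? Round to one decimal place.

Daily accumulation at 27.3 °C = 27.3 − 13.6 = 13.7 DD/day.
Total K = 152 + 90 + 127 = 369 DD.
Total duration = 369 / 13.7 = 26.934 ≈ 26.9 days.

26.9 days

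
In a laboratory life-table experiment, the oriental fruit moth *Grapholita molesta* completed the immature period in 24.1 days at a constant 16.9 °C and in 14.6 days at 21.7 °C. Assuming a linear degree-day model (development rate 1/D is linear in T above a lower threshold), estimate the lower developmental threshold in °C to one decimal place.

Under the model K = D·(T − T_b), so D₁·(T₁ − T_b) = D₂·(T₂ − T_b).
24.1·(16.9 − T_b) = 14.6·(21.7 − T_b)
T_b = (24.1·16.9 − 14.6·21.7) / (24.1 − 14.6) = 90.47 / 9.5 = 9.523 °C ≈ 9.5 °C.

9.5 °C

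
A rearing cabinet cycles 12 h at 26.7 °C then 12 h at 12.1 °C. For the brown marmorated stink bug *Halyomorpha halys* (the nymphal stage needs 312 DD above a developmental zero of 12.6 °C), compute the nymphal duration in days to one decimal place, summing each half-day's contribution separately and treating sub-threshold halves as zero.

Day half: max(0, 26.7 − 12.6) × 0.5 = 14.1 × 0.5 = 7.05 DD.
Night half: max(0, 12.1 − 12.6) × 0.5 = 0.0 × 0.5 = 0.00 DD.
Per 24 h: 7.05 DD/day.
Duration = 312 / 7.05 = 44.255 ≈ 44.3 days.

44.3 days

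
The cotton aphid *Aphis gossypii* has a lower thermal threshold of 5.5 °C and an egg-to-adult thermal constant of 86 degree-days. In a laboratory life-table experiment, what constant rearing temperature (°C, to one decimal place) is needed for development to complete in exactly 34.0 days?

Required daily accumulation = 86 / 34.0 = 2.529 DD/day.
T = T_base + 2.529 = 5.5 + 2.529 = 8.029 ≈ 8.0 °C.

8.0 °C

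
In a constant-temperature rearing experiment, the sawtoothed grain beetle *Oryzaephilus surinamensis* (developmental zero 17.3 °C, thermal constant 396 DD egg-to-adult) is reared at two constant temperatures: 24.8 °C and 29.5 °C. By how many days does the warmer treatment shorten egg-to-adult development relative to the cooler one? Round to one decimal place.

At 24.8 °C: 396 / (24.8 − 17.3) = 396 / 7.5 = 52.800 d.
At 29.5 °C: 396 / (29.5 − 17.3) = 396 / 12.2 = 32.459 d.
Difference = |52.800 − 32.459| = 20.341 ≈ 20.3 days.

20.3 days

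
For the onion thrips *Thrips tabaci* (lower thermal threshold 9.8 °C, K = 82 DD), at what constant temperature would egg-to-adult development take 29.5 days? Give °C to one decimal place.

12.6 °C

Required daily accumulation = 82 / 29.5 = 2.780 DD/day.
T = T_base + 2.780 = 9.8 + 2.780 = 12.580 ≈ 12.6 °C.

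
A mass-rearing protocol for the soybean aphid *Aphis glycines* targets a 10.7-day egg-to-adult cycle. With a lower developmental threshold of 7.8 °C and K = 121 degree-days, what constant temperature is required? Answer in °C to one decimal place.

Required daily accumulation = 121 / 10.7 = 11.308 DD/day.
T = T_base + 11.308 = 7.8 + 11.308 = 19.108 ≈ 19.1 °C.

19.1 °C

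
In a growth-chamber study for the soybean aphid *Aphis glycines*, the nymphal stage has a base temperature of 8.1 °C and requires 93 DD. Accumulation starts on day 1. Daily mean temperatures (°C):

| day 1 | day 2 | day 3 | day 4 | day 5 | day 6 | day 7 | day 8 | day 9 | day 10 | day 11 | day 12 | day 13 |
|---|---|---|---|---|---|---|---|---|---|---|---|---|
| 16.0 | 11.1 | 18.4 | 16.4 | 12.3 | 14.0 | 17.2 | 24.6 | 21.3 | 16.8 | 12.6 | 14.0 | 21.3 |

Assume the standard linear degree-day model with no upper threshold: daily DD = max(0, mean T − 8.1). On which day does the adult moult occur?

Daily DD above 8.1 °C: 7.9, 3.0, 10.3, 8.3, 4.2, 5.9, 9.1, 16.5, 13.2, 8.7, 4.5, 5.9, 13.2.
Cumulative: 7.9, 10.9, 21.2, 29.5, 33.7, 39.6, 48.7, 65.2, 78.4, 87.1, 91.6, 97.5, 110.7.
The total first reaches 93 DD on day 12.

day 12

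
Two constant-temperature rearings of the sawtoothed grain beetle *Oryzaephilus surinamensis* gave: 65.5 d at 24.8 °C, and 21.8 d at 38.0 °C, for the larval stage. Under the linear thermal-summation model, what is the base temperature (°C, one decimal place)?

18.2 °C

Under the model K = D·(T − T_b), so D₁·(T₁ − T_b) = D₂·(T₂ − T_b).
65.5·(24.8 − T_b) = 21.8·(38.0 − T_b)
T_b = (65.5·24.8 − 21.8·38.0) / (65.5 − 21.8) = 796.00 / 43.7 = 18.215 °C ≈ 18.2 °C.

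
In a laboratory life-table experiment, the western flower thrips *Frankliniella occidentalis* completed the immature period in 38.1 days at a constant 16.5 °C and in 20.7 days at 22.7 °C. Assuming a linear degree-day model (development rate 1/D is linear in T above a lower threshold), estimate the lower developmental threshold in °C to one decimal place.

Equal thermal constants: D₁(T₁ − T_b) = D₂(T₂ − T_b).
38.1·(16.5 − T_b) = 20.7·(22.7 − T_b)
T_b = (38.1·16.5 − 20.7·22.7) / (38.1 − 20.7) = 158.76 / 17.4 = 9.124 °C ≈ 9.1 °C.

9.1 °C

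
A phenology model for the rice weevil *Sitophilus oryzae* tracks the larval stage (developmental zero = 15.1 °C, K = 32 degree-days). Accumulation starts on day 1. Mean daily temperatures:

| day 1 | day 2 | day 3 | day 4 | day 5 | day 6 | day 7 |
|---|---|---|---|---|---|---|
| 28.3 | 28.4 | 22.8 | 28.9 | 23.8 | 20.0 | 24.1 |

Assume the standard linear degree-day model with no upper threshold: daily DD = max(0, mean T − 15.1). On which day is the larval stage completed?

Daily DD above 15.1 °C: 13.2, 13.3, 7.7, 13.8, 8.7, 4.9, 9.0.
Cumulative: 13.2, 26.5, 34.2, 48.0, 56.7, 61.6, 70.6.
The total first reaches 32 DD on day 3.

day 3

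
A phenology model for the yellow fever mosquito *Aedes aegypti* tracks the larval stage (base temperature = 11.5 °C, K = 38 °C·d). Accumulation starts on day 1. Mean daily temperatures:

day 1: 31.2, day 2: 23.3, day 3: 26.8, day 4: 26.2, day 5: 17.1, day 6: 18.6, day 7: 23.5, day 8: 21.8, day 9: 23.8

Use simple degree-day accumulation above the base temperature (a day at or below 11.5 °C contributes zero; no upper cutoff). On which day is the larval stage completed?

day 3

Daily DD above 11.5 °C: 19.7, 11.8, 15.3, 14.7, 5.6, 7.1, 12.0, 10.3, 12.3.
Cumulative: 19.7, 31.5, 46.8, 61.5, 67.1, 74.2, 86.2, 96.5, 108.8.
The total first reaches 38 DD on day 3.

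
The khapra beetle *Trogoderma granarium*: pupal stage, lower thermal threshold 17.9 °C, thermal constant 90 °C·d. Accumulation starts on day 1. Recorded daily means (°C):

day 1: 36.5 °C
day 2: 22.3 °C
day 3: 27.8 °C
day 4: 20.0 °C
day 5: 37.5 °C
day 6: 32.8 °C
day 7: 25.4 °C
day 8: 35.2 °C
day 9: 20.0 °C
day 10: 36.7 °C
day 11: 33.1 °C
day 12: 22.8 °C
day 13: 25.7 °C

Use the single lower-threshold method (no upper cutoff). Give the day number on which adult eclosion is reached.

Daily DD above 17.9 °C: 18.6, 4.4, 9.9, 2.1, 19.6, 14.9, 7.5, 17.3, 2.1, 18.8, 15.2, 4.9, 7.8.
Cumulative: 18.6, 23.0, 32.9, 35.0, 54.6, 69.5, 77.0, 94.3, 96.4, 115.2, 130.4, 135.3, 143.1.
The total first reaches 90 DD on day 8.

day 8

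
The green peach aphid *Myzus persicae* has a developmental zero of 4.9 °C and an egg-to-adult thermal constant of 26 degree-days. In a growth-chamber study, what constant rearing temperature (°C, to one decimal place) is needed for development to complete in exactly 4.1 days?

11.2 °C

Required daily accumulation = 26 / 4.1 = 6.341 DD/day.
T = T_base + 6.341 = 4.9 + 6.341 = 11.241 ≈ 11.2 °C.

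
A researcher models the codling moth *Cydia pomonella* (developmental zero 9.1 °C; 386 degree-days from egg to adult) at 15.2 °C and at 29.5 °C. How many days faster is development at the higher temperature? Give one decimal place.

44.4 days

At 15.2 °C: 386 / (15.2 − 9.1) = 386 / 6.1 = 63.279 d.
At 29.5 °C: 386 / (29.5 − 9.1) = 386 / 20.4 = 18.922 d.
Difference = |63.279 − 18.922| = 44.357 ≈ 44.4 days.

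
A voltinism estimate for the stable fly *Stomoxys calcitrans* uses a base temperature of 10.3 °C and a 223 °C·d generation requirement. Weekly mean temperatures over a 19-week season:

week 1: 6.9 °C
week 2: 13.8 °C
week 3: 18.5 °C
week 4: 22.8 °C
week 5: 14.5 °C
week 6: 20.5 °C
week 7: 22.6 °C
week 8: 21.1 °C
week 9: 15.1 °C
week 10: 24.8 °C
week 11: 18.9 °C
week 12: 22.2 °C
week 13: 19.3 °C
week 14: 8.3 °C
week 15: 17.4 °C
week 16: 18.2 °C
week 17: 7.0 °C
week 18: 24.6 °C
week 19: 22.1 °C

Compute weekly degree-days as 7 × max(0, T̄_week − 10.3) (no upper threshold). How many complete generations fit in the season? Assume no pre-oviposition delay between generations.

4 generations

Weekly DD (7 × max(0, T̄ − 10.3)): 0.0, 24.5, 57.4, 87.5, 29.4, 71.4, 86.1, 75.6, 33.6, 101.5, 60.2, 83.3, 63.0, 0.0, 49.7, 55.3, 0.0, 100.1, 82.6.
Season total = 1061.2 DD.
Complete generations = ⌊1061.2 / 223⌋ = 4.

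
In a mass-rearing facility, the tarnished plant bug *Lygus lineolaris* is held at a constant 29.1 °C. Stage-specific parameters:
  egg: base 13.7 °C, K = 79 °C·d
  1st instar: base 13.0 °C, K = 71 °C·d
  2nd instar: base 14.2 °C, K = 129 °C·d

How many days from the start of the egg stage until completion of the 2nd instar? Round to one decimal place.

egg: 79 / (29.1 − 13.7) = 79 / 15.4 = 5.130 d.
1st instar: 71 / (29.1 − 13.0) = 71 / 16.1 = 4.410 d.
2nd instar: 129 / (29.1 − 14.2) = 129 / 14.9 = 8.658 d.
Sum = 18.198 ≈ 18.2 days.

18.2 days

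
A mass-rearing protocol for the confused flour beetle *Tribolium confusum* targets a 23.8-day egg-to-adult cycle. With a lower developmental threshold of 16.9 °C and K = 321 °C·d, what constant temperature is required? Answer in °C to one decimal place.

Required daily accumulation = 321 / 23.8 = 13.487 DD/day.
T = T_base + 13.487 = 16.9 + 13.487 = 30.387 ≈ 30.4 °C.

30.4 °C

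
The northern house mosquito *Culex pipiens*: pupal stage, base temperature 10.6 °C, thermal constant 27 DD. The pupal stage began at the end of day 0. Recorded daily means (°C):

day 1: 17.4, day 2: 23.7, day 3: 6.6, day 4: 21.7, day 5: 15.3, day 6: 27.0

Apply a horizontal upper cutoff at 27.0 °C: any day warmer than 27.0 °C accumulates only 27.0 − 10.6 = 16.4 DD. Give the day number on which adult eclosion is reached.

day 4

Daily DD above 10.6 °C (capped at 16.4): 6.8, 13.1, 0.0, 11.1, 4.7, 16.4.
Cumulative: 6.8, 19.9, 19.9, 31.0, 35.7, 52.1.
The total first reaches 27 DD on day 4.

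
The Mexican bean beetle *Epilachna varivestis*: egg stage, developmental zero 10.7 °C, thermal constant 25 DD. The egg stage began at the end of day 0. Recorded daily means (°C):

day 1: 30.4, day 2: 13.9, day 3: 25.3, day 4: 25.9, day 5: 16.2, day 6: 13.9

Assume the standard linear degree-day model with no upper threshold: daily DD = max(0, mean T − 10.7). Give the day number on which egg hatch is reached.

day 3

Daily DD above 10.7 °C: 19.7, 3.2, 14.6, 15.2, 5.5, 3.2.
Cumulative: 19.7, 22.9, 37.5, 52.7, 58.2, 61.4.
The total first reaches 25 DD on day 3.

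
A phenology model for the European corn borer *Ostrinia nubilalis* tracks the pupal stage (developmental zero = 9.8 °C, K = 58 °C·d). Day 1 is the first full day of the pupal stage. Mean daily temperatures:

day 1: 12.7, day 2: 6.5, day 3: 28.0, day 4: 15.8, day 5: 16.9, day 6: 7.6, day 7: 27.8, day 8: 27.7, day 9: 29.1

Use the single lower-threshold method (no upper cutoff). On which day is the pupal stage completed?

day 8

Daily DD above 9.8 °C: 2.9, 0.0, 18.2, 6.0, 7.1, 0.0, 18.0, 17.9, 19.3.
Cumulative: 2.9, 2.9, 21.1, 27.1, 34.2, 34.2, 52.2, 70.1, 89.4.
The total first reaches 58 DD on day 8.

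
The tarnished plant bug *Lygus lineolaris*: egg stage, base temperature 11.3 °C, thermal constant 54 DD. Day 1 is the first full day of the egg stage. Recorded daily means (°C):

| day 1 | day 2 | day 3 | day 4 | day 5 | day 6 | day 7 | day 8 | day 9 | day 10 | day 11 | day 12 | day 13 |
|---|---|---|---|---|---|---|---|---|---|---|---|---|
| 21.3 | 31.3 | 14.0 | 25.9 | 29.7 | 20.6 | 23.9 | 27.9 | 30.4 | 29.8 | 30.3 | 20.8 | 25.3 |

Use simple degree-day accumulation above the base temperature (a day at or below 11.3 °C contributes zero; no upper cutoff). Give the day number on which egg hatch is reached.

Daily DD above 11.3 °C: 10.0, 20.0, 2.7, 14.6, 18.4, 9.3, 12.6, 16.6, 19.1, 18.5, 19.0, 9.5, 14.0.
Cumulative: 10.0, 30.0, 32.7, 47.3, 65.7, 75.0, 87.6, 104.2, 123.3, 141.8, 160.8, 170.3, 184.3.
The total first reaches 54 DD on day 5.

day 5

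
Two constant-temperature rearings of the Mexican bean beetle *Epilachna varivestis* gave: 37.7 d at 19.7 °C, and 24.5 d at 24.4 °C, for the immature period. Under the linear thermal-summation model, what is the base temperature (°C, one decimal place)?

11.0 °C

Under the model K = D·(T − T_b), so D₁·(T₁ − T_b) = D₂·(T₂ − T_b).
37.7·(19.7 − T_b) = 24.5·(24.4 − T_b)
T_b = (37.7·19.7 − 24.5·24.4) / (37.7 − 24.5) = 144.89 / 13.2 = 10.977 °C ≈ 11.0 °C.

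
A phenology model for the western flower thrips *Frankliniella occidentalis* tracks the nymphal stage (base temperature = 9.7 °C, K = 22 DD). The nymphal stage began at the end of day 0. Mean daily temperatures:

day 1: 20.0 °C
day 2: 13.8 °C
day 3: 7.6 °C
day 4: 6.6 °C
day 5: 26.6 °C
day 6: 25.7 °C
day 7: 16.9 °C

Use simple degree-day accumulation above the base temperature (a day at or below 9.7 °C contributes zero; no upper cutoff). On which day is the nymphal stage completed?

Daily DD above 9.7 °C: 10.3, 4.1, 0.0, 0.0, 16.9, 16.0, 7.2.
Cumulative: 10.3, 14.4, 14.4, 14.4, 31.3, 47.3, 54.5.
The total first reaches 22 DD on day 5.

day 5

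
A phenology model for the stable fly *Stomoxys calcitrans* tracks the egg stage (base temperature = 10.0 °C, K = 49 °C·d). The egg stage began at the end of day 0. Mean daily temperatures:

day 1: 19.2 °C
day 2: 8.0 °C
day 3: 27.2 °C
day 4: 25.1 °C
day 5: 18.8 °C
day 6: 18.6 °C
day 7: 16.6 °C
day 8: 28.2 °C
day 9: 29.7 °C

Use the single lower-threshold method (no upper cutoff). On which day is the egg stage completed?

Daily DD above 10.0 °C: 9.2, 0.0, 17.2, 15.1, 8.8, 8.6, 6.6, 18.2, 19.7.
Cumulative: 9.2, 9.2, 26.4, 41.5, 50.3, 58.9, 65.5, 83.7, 103.4.
The total first reaches 49 DD on day 5.

day 5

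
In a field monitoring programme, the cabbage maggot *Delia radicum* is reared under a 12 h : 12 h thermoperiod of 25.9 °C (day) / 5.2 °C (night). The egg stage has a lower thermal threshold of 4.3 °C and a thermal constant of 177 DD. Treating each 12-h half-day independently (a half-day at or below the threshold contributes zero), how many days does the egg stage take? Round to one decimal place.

Day half: max(0, 25.9 − 4.3) × 0.5 = 21.6 × 0.5 = 10.80 DD.
Night half: max(0, 5.2 − 4.3) × 0.5 = 0.9 × 0.5 = 0.45 DD.
Per 24 h: 11.25 DD/day.
Duration = 177 / 11.25 = 15.733 ≈ 15.7 days.

15.7 days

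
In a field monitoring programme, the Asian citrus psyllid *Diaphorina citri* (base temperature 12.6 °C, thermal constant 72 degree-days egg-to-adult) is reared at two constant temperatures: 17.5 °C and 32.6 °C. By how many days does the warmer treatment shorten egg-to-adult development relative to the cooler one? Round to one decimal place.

At 17.5 °C: 72 / (17.5 − 12.6) = 72 / 4.9 = 14.694 d.
At 32.6 °C: 72 / (32.6 − 12.6) = 72 / 20.0 = 3.600 d.
Difference = |14.694 − 3.600| = 11.094 ≈ 11.1 days.

11.1 days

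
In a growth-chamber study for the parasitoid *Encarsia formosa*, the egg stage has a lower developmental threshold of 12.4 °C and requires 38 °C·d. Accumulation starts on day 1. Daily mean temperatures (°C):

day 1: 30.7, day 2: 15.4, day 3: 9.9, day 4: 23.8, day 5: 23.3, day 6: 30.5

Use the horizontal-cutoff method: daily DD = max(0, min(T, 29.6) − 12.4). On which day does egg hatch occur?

day 5

Daily DD above 12.4 °C (capped at 17.2): 17.2, 3.0, 0.0, 11.4, 10.9, 17.2.
Cumulative: 17.2, 20.2, 20.2, 31.6, 42.5, 59.7.
The total first reaches 38 DD on day 5.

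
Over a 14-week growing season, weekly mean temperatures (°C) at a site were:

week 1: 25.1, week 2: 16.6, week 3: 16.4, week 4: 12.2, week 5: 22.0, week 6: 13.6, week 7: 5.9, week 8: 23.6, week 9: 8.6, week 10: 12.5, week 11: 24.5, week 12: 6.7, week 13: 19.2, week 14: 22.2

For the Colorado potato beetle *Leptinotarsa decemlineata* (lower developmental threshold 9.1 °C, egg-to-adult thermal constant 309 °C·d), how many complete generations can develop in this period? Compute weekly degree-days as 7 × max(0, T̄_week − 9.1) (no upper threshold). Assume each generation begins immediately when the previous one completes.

Weekly DD (7 × max(0, T̄ − 9.1)): 112.0, 52.5, 51.1, 21.7, 90.3, 31.5, 0.0, 101.5, 0.0, 23.8, 107.8, 0.0, 70.7, 91.7.
Season total = 754.6 DD.
Complete generations = ⌊754.6 / 309⌋ = 2.

2 generations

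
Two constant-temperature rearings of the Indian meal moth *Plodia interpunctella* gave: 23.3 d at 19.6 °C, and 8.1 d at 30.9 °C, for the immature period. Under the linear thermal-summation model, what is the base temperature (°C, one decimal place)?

13.6 °C

Linear rate model ⇒ the product D·(T − T_b) is constant across temperatures.
23.3·(19.6 − T_b) = 8.1·(30.9 − T_b)
T_b = (23.3·19.6 − 8.1·30.9) / (23.3 − 8.1) = 206.39 / 15.2 = 13.578 °C ≈ 13.6 °C.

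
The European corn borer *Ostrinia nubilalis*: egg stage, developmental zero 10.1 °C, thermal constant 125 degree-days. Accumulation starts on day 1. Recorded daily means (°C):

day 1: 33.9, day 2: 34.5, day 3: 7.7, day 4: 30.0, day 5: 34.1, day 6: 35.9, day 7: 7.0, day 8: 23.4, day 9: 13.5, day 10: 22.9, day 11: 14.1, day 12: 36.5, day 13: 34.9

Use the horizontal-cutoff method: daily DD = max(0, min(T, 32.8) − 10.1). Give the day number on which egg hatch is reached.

Daily DD above 10.1 °C (capped at 22.7): 22.7, 22.7, 0.0, 19.9, 22.7, 22.7, 0.0, 13.3, 3.4, 12.8, 4.0, 22.7, 22.7.
Cumulative: 22.7, 45.4, 45.4, 65.3, 88.0, 110.7, 110.7, 124.0, 127.4, 140.2, 144.2, 166.9, 189.6.
The total first reaches 125 DD on day 9.

day 9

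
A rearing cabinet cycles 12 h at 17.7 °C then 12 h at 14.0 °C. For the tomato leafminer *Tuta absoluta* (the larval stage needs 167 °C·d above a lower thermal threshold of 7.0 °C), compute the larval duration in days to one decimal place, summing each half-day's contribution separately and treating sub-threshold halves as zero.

18.9 days

Day half: max(0, 17.7 − 7.0) × 0.5 = 10.7 × 0.5 = 5.35 DD.
Night half: max(0, 14.0 − 7.0) × 0.5 = 7.0 × 0.5 = 3.50 DD.
Per 24 h: 8.85 DD/day.
Duration = 167 / 8.85 = 18.870 ≈ 18.9 days.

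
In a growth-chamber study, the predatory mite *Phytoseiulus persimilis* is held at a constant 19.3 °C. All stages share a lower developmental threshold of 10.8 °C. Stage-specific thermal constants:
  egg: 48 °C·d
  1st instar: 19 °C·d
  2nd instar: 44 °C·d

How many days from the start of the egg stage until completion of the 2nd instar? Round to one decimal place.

Daily accumulation at 19.3 °C = 19.3 − 10.8 = 8.5 DD/day.
Total K = 48 + 19 + 44 = 111 DD.
Total duration = 111 / 8.5 = 13.059 ≈ 13.1 days.

13.1 days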